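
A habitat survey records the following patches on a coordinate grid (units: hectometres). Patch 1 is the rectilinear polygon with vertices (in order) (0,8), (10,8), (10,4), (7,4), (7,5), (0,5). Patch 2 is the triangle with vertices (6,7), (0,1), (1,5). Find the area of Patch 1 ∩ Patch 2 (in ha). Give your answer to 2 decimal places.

The intersection is the polygon with vertices (1,5), (6,7), (4,5).
By the shoelace formula its area is 3.00.

3.00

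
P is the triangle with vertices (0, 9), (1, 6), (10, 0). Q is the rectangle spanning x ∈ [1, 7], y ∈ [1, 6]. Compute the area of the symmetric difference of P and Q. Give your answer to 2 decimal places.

|P| = 10.5, |Q| = 30, |P∩Q| = 5.95.
|P △ Q| = |P| + |Q| − 2·|P∩Q| = 10.5 + 30 − 11.9 = 28.60.

28.60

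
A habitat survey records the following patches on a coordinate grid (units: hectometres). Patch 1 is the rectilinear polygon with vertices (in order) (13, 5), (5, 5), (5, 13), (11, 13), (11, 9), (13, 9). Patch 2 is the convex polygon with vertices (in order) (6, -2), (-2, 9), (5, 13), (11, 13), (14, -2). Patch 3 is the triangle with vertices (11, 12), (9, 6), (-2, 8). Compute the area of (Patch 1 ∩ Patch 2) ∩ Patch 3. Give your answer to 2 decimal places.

23.01

The region (Patch 1 ∩ Patch 2) ∩ Patch 3 is the polygon with vertices (5,10.154), (11,12), (9,6), (5,6.727).
By the shoelace formula its area is 23.01.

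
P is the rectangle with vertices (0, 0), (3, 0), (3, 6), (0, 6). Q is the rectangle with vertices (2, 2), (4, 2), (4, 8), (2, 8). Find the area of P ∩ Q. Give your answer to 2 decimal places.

4.00

|P∩Q|: x∈[2,3], y∈[2,6] → 1·4 = 4.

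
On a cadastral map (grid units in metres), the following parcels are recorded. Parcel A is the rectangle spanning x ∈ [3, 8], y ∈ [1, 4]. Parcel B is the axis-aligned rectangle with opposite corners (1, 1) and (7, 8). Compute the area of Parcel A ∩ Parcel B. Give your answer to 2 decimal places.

|Parcel A∩Parcel B|: x∈[3,7], y∈[1,4] → 4·3 = 12.

12.00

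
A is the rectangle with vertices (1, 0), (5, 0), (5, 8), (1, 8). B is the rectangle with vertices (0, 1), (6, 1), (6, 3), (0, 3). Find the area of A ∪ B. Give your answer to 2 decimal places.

36.00

By inclusion–exclusion:
Individual areas: |A| = 32, |B| = 12.
|A∩B|: x∈[1,5], y∈[1,3] → 4·2 = 8.
|A ∪ B| = 44 − 8 = 36.00.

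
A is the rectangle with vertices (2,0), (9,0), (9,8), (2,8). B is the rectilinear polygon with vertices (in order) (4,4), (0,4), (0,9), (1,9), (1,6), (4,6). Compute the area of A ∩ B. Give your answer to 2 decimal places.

4.00

The intersection is the polygon with vertices (2,6), (4,6), (4,4), (2,4).
By the shoelace formula its area is 4.00.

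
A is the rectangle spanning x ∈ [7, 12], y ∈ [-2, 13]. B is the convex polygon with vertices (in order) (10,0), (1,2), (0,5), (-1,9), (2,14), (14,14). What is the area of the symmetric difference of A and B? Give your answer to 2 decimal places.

|A| = 75, |B| = 155, |A∩B| = 57.
|A △ B| = |A| + |B| − 2·|A∩B| = 75 + 155 − 114 = 116.00.

116.00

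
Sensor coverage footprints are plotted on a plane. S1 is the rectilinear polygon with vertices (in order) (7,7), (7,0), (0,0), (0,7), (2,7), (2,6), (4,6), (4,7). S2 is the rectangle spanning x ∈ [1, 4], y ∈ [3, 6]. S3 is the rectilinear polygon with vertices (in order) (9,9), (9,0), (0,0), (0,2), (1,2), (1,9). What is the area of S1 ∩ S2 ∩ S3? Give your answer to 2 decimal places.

The intersection is the polygon with vertices (4,3), (1,3), (1,6), (2,6), (4,6).
By the shoelace formula its area is 9.00.

9.00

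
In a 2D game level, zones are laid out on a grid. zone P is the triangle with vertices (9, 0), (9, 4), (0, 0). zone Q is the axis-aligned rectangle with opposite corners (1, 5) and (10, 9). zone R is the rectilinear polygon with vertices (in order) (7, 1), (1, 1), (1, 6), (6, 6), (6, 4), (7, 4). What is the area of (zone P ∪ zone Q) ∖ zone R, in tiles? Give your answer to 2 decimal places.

|zone P ∪ zone Q| = 54.
|(zone P ∪ zone Q) ∩ zone R| = 10.0139.
|(zone P ∪ zone Q) ∖ zone R| = 54 − 10.0139 = 43.99.

43.99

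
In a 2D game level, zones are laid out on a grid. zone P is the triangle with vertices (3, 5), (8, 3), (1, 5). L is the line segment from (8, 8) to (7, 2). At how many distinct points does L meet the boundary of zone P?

The segment meets the boundary at (7.205,3.227), (7.219,3.312).

2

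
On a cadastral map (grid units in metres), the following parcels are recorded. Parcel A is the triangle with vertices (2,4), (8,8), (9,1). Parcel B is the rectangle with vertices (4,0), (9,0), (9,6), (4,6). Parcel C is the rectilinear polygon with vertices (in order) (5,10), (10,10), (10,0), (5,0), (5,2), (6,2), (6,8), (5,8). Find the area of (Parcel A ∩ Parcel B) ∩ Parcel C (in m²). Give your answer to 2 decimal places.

The region (Parcel A ∩ Parcel B) ∩ Parcel C is the polygon with vertices (8.286,6), (9,1), (6,2.286), (6,6).
By the shoelace formula its area is 11.29.

11.29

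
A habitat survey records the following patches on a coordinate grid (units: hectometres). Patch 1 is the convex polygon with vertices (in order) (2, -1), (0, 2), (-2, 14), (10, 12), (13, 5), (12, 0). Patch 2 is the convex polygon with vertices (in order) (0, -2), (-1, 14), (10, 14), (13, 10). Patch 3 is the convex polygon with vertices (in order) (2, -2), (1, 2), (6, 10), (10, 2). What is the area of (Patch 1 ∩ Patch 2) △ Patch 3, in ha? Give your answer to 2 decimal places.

|Patch 1 ∩ Patch 2| = 109.3212.
|(Patch 1 ∩ Patch 2) ∩ Patch 3| = 30.0247.
|(Patch 1 ∩ Patch 2) △ Patch 3| = 109.3212 + 54 − 60.0495 = 103.27.

103.27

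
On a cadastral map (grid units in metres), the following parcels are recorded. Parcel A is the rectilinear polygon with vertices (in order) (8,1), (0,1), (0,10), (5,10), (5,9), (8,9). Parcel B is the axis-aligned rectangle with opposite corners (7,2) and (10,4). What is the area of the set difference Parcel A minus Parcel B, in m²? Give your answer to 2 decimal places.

|Parcel A| = 69, |Parcel A∩Parcel B| = 2.
|Parcel A ∖ Parcel B| = |Parcel A| − |Parcel A∩Parcel B| = 69 − 2 = 67.00.

67.00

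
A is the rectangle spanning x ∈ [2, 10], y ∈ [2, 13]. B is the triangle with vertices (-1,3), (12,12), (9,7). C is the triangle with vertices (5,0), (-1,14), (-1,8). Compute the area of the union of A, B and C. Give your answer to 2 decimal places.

By inclusion–exclusion:
Individual areas: |A| = 88, |B| = 19, |C| = 18.
|A∩B| = 15.7359.
|A∩C| = 3.8571.
|B∩C| = 1.0977.
|A∩B∩C| = 0.823.
|A ∪ B ∪ C| = 125 − 20.6908 + 0.823 = 105.13.

105.13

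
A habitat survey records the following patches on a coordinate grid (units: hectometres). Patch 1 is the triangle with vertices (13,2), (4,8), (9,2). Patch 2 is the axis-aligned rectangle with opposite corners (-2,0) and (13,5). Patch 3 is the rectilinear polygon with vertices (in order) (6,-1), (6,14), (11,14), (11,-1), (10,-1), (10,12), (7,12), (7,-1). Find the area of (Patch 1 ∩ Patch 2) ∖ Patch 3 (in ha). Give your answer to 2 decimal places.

7.18

|Patch 1 ∩ Patch 2| = 9.
|(Patch 1 ∩ Patch 2) ∩ Patch 3| = 1.8167.
|(Patch 1 ∩ Patch 2) ∖ Patch 3| = 9 − 1.8167 = 7.18.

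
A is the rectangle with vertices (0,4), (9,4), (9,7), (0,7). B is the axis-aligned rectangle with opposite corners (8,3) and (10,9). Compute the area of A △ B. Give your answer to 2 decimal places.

33.00

|A∩B|: x∈[8,9], y∈[4,7] → 1·3 = 3.
|A △ B| = |A| + |B| − 2·|A∩B| = 27 + 12 − 6 = 33.00.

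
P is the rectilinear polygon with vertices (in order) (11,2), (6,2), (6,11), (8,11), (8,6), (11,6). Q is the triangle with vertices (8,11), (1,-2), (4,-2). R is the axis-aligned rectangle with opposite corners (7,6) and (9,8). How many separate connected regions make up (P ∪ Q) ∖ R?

(P ∪ Q) ∖ R is a single connected region.

1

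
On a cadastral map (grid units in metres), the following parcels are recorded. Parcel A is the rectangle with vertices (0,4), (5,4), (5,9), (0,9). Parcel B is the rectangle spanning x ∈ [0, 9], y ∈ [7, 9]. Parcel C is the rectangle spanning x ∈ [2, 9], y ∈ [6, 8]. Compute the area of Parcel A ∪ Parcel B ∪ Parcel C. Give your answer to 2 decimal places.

37.00

By inclusion–exclusion:
Individual areas: |Parcel A| = 25, |Parcel B| = 18, |Parcel C| = 14.
|Parcel A∩Parcel B|: x∈[0,5], y∈[7,9] → 5·2 = 10.
|Parcel A∩Parcel C|: x∈[2,5], y∈[6,8] → 3·2 = 6.
|Parcel B∩Parcel C|: x∈[2,9], y∈[7,8] → 7·1 = 7.
|Parcel A∩Parcel B∩Parcel C| = 3.
|Parcel A ∪ Parcel B ∪ Parcel C| = 57 − 23 + 3 = 37.00.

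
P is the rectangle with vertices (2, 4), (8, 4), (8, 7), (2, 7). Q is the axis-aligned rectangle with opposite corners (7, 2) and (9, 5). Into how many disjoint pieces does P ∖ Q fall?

1

P ∖ Q is a single connected region.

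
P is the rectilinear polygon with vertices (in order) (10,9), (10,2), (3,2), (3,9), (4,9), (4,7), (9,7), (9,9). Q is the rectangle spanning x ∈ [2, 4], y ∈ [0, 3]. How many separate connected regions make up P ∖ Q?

1

P ∖ Q is a single connected region.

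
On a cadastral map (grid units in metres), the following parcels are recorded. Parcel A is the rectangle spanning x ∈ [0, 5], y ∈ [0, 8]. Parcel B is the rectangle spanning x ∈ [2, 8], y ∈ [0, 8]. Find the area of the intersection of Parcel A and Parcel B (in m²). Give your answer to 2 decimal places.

24.00

|Parcel A∩Parcel B|: x∈[2,5], y∈[0,8] → 3·8 = 24.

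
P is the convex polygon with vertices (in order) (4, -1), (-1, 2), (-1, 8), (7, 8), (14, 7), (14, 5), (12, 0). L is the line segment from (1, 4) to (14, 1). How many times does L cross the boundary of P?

1

The segment meets the boundary at (12.535,1.338).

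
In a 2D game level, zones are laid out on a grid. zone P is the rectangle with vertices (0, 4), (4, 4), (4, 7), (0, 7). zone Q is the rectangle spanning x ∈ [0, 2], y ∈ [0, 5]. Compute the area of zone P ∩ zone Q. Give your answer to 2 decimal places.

|zone P∩zone Q|: x∈[0,2], y∈[4,5] → 2·1 = 2.

2.00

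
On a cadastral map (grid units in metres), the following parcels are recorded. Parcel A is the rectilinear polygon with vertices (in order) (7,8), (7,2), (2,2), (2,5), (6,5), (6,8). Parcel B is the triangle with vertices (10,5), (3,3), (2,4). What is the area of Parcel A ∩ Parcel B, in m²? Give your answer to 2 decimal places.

The intersection is the polygon with vertices (7,4.143), (3,3), (2,4), (7,4.625).
By the shoelace formula its area is 3.78.

3.78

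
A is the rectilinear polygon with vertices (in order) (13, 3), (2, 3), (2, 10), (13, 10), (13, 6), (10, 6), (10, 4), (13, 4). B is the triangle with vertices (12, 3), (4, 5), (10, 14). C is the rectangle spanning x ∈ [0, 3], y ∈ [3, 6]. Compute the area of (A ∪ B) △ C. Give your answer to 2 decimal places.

84.06

|A ∪ B| = 81.0606.
|(A ∪ B) ∩ C| = 3.
|(A ∪ B) △ C| = 81.0606 + 9 − 6 = 84.06.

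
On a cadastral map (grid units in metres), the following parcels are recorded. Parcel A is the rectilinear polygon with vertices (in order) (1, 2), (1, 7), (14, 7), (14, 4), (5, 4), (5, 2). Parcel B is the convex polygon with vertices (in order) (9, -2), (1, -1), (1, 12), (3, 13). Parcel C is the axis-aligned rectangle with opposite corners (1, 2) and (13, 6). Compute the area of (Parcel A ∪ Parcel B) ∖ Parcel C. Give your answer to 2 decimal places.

|Parcel A ∪ Parcel B| = 94.
|(Parcel A ∪ Parcel B) ∩ Parcel C| = 36.
|(Parcel A ∪ Parcel B) ∖ Parcel C| = 94 − 36 = 58.00.

58.00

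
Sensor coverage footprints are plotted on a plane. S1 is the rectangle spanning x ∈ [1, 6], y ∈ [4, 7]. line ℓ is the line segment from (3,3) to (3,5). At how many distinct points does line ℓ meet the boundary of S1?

The segment meets the boundary at (3,4).

1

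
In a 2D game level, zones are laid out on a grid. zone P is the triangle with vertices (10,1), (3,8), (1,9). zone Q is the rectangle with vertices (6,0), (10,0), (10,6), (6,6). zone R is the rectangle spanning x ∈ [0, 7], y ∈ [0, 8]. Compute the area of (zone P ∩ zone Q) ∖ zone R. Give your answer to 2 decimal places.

|zone P ∩ zone Q| = 0.8889.
|(zone P ∩ zone Q) ∩ zone R| = 0.3889.
|(zone P ∩ zone Q) ∖ zone R| = 0.8889 − 0.3889 = 0.50.

0.50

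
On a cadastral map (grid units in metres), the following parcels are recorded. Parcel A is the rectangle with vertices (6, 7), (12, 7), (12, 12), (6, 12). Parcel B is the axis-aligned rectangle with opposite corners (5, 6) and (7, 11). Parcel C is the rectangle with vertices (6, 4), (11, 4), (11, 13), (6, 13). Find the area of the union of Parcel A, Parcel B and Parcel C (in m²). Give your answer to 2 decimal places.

55.00

By inclusion–exclusion:
Individual areas: |Parcel A| = 30, |Parcel B| = 10, |Parcel C| = 45.
|Parcel A∩Parcel B|: x∈[6,7], y∈[7,11] → 1·4 = 4.
|Parcel A∩Parcel C|: x∈[6,11], y∈[7,12] → 5·5 = 25.
|Parcel B∩Parcel C|: x∈[6,7], y∈[6,11] → 1·5 = 5.
|Parcel A∩Parcel B∩Parcel C| = 4.
|Parcel A ∪ Parcel B ∪ Parcel C| = 85 − 34 + 4 = 55.00.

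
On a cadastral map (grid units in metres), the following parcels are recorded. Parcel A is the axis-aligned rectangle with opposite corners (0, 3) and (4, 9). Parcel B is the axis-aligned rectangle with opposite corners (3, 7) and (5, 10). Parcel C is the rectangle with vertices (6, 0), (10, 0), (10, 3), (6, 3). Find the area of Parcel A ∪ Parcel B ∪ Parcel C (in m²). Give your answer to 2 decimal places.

By inclusion–exclusion:
Individual areas: |Parcel A| = 24, |Parcel B| = 6, |Parcel C| = 12.
|Parcel A∩Parcel B|: x∈[3,4], y∈[7,9] → 1·2 = 2.
|Parcel A∩Parcel C| = 0 (no overlap).
|Parcel B∩Parcel C| = 0 (no overlap).
|Parcel A∩Parcel B∩Parcel C| = 0.
|Parcel A ∪ Parcel B ∪ Parcel C| = 42 − 2 + 0 = 40.00.

40.00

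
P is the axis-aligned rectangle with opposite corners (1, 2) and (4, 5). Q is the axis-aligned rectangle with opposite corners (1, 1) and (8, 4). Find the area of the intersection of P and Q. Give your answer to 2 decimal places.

6.00

|P∩Q|: x∈[1,4], y∈[2,4] → 3·2 = 6.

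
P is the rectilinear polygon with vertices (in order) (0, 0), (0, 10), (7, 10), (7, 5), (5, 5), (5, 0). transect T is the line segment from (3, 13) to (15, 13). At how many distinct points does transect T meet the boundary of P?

0

The segment lies entirely outside P and never meets its boundary.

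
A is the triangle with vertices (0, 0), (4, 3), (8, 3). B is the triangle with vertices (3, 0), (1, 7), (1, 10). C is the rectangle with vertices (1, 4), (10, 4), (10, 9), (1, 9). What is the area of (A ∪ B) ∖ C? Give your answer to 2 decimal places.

|A ∪ B| = 8.8902.
|(A ∪ B) ∩ C| = 2.2143.
|(A ∪ B) ∖ C| = 8.8902 − 2.2143 = 6.68.

6.68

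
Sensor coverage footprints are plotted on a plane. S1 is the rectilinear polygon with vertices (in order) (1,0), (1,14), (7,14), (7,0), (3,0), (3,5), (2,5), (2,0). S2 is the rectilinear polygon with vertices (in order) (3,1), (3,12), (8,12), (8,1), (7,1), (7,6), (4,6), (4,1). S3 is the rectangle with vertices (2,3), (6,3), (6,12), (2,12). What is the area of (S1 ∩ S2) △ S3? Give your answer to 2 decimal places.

23.00

|S1 ∩ S2| = 29.
|(S1 ∩ S2) ∩ S3| = 21.
|(S1 ∩ S2) △ S3| = 29 + 36 − 42 = 23.00.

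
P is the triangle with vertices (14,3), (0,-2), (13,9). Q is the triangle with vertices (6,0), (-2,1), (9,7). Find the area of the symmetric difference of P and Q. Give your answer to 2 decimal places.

57.94

|P| = 44.5, |Q| = 29.5, |P∩Q| = 8.031.
|P △ Q| = |P| + |Q| − 2·|P∩Q| = 44.5 + 29.5 − 16.0621 = 57.94.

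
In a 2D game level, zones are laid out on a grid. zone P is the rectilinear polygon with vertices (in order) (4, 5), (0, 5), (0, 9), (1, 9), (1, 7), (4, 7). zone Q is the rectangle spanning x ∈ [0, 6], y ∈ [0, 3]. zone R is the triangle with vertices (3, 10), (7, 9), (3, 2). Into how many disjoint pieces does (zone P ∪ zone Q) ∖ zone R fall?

2

(zone P ∪ zone Q) ∖ zone R splits into 2 disjoint pieces (area 8, area 17.7143).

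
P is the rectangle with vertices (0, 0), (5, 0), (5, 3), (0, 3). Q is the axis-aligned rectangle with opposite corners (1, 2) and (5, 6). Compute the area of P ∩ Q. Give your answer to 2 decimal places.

|P∩Q|: x∈[1,5], y∈[2,3] → 4·1 = 4.

4.00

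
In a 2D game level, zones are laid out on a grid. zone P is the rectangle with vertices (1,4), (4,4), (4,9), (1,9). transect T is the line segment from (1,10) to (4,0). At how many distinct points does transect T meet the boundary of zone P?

2

The segment meets the boundary at (2.8,4), (1.3,9).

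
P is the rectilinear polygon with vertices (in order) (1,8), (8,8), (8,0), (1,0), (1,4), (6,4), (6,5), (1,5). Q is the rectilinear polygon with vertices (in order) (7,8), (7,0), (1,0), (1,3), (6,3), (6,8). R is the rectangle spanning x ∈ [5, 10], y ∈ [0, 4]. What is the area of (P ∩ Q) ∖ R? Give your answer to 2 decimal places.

16.00

|P ∩ Q| = 23.
|(P ∩ Q) ∩ R| = 7.
|(P ∩ Q) ∖ R| = 23 − 7 = 16.00.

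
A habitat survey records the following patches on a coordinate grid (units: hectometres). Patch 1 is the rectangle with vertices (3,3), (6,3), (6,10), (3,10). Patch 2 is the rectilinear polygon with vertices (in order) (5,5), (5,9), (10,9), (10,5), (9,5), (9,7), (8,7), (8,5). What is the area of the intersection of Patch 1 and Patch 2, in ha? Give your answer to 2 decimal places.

The intersection is the polygon with vertices (6,5), (5,5), (5,9), (6,9).
By the shoelace formula its area is 4.00.

4.00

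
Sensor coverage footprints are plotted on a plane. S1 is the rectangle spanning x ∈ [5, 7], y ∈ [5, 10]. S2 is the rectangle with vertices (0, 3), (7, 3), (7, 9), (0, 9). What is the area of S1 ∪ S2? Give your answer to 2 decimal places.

By inclusion–exclusion:
Individual areas: |S1| = 10, |S2| = 42.
|S1∩S2|: x∈[5,7], y∈[5,9] → 2·4 = 8.
|S1 ∪ S2| = 52 − 8 = 44.00.

44.00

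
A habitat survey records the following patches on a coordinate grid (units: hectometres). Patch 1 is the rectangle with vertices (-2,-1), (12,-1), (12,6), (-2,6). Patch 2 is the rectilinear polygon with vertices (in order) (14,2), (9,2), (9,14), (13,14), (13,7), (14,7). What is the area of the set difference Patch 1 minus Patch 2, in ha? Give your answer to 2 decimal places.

86.00

|Patch 1| = 98, |Patch 1∩Patch 2| = 12.
|Patch 1 ∖ Patch 2| = |Patch 1| − |Patch 1∩Patch 2| = 98 − 12 = 86.00.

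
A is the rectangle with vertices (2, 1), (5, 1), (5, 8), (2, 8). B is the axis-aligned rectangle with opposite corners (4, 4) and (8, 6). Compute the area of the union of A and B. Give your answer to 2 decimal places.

27.00

By inclusion–exclusion:
Individual areas: |A| = 21, |B| = 8.
|A∩B|: x∈[4,5], y∈[4,6] → 1·2 = 2.
|A ∪ B| = 29 − 2 = 27.00.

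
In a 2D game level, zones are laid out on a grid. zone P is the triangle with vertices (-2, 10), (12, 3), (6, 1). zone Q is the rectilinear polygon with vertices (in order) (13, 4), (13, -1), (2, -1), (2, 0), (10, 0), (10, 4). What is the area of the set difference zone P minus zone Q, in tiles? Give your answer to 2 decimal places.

33.33

|zone P| = 35, |zone P∩zone Q| = 1.6667.
|zone P ∖ zone Q| = |zone P| − |zone P∩zone Q| = 35 − 1.6667 = 33.33.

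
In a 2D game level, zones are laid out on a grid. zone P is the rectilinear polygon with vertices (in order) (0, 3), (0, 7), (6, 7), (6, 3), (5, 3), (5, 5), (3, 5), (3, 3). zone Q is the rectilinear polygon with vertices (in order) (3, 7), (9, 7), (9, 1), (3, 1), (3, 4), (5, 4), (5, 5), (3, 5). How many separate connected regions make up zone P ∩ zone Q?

zone P ∩ zone Q is a single connected region.

1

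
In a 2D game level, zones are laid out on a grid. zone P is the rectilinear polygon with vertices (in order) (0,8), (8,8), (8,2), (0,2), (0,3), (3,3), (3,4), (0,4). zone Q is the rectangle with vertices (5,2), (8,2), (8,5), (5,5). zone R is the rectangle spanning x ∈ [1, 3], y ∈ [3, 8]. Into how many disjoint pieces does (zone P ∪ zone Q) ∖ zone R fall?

(zone P ∪ zone Q) ∖ zone R splits into 2 disjoint pieces (area 33, area 4).

2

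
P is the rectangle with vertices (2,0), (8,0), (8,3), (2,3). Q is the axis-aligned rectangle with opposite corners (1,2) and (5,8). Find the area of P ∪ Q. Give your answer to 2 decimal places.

39.00

By inclusion–exclusion:
Individual areas: |P| = 18, |Q| = 24.
|P∩Q|: x∈[2,5], y∈[2,3] → 3·1 = 3.
|P ∪ Q| = 42 − 3 = 39.00.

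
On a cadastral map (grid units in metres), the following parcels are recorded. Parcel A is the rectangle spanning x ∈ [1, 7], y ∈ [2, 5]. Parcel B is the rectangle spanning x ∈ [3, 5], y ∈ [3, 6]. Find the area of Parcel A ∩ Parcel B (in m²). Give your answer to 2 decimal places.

4.00

|Parcel A∩Parcel B|: x∈[3,5], y∈[3,5] → 2·2 = 4.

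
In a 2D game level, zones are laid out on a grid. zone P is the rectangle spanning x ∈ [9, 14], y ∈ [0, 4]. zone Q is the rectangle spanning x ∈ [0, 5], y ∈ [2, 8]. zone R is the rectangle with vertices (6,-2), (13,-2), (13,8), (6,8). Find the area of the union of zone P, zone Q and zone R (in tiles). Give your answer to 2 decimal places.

By inclusion–exclusion:
Individual areas: |zone P| = 20, |zone Q| = 30, |zone R| = 70.
|zone P∩zone Q| = 0 (no overlap).
|zone P∩zone R|: x∈[9,13], y∈[0,4] → 4·4 = 16.
|zone Q∩zone R| = 0 (no overlap).
|zone P∩zone Q∩zone R| = 0.
|zone P ∪ zone Q ∪ zone R| = 120 − 16 + 0 = 104.00.

104.00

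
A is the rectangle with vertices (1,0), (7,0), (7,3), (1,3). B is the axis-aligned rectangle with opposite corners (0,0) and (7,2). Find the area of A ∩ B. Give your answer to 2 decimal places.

12.00

|A∩B|: x∈[1,7], y∈[0,2] → 6·2 = 12.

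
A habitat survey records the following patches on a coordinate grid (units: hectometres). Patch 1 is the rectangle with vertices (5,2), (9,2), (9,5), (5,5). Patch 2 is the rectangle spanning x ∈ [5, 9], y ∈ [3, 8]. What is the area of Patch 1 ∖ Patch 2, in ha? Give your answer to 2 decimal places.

|Patch 1∩Patch 2|: x∈[5,9], y∈[3,5] → 4·2 = 8.
|Patch 1| = 12.
|Patch 1 ∖ Patch 2| = |Patch 1| − |Patch 1∩Patch 2| = 12 − 8 = 4.00.

4.00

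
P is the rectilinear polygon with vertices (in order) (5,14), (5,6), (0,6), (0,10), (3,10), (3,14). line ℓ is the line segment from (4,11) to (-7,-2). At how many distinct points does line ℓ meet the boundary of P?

1

The segment meets the boundary at (0,6.273).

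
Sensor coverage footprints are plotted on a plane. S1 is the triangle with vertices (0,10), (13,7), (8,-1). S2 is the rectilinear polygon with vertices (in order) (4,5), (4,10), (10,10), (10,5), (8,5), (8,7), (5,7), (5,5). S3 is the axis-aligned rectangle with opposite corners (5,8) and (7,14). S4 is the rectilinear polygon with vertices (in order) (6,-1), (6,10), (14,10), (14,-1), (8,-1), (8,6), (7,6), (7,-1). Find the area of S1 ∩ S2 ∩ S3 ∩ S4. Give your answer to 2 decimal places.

0.50

The intersection is the polygon with vertices (7,8), (6,8), (6,8.615), (7,8.385).
By the shoelace formula its area is 0.50.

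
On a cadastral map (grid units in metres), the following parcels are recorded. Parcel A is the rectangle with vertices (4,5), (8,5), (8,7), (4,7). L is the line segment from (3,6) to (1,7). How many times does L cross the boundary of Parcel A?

The segment lies entirely outside Parcel A and never meets its boundary.

0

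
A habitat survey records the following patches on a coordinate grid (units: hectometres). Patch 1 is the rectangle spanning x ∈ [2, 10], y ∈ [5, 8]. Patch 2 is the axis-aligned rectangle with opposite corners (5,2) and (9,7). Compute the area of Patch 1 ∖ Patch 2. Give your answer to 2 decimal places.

|Patch 1∩Patch 2|: x∈[5,9], y∈[5,7] → 4·2 = 8.
|Patch 1| = 24.
|Patch 1 ∖ Patch 2| = |Patch 1| − |Patch 1∩Patch 2| = 24 − 8 = 16.00.

16.00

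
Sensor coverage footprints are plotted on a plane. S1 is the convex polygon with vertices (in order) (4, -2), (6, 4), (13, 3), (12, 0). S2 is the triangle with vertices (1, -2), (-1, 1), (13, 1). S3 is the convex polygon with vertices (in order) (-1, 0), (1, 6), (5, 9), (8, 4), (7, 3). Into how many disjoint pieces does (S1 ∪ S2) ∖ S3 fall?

(S1 ∪ S2) ∖ S3 splits into 2 disjoint pieces (area 42.469, area 0.0556).

2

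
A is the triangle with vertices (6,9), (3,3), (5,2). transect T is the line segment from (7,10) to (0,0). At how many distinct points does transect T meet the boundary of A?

The segment meets the boundary at (5.25,7.5), (5.923,8.462).

2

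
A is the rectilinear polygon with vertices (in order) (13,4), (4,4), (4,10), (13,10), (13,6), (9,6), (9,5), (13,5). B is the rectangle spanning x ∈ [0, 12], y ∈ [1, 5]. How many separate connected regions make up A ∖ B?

2

A ∖ B splits into 2 disjoint pieces (area 1, area 41).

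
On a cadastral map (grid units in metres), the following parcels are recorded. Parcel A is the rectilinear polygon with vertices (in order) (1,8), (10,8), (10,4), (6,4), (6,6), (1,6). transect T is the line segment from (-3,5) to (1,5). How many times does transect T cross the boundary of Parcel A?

The segment lies entirely outside Parcel A and never meets its boundary.

0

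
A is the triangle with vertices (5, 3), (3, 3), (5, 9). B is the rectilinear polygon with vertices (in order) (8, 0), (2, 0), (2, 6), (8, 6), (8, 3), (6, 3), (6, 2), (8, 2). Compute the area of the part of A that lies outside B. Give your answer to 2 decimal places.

1.50

|A| = 6, |A∩B| = 4.5.
|A ∖ B| = |A| − |A∩B| = 6 − 4.5 = 1.50.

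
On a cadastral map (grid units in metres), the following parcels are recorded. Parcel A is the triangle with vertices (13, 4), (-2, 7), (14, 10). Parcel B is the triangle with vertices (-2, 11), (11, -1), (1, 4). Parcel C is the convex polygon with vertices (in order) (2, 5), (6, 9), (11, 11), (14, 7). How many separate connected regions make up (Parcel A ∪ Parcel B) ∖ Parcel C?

3

(Parcel A ∪ Parcel B) ∖ Parcel C splits into 3 disjoint pieces (area 30.3749, area 2.3453, area 11.6351).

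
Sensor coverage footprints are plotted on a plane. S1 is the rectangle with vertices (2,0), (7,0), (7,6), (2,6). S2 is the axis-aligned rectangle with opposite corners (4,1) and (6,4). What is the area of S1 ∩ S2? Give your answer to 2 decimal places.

6.00

|S1∩S2|: x∈[4,6], y∈[1,4] → 2·3 = 6.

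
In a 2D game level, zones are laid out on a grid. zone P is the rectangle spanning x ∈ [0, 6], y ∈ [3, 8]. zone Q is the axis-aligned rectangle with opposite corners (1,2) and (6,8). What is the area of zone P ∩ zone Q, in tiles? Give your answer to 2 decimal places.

|zone P∩zone Q|: x∈[1,6], y∈[3,8] → 5·5 = 25.

25.00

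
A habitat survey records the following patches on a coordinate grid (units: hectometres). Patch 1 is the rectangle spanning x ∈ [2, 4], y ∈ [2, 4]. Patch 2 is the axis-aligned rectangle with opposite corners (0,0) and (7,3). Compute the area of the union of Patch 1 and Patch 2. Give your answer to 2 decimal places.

By inclusion–exclusion:
Individual areas: |Patch 1| = 4, |Patch 2| = 21.
|Patch 1∩Patch 2|: x∈[2,4], y∈[2,3] → 2·1 = 2.
|Patch 1 ∪ Patch 2| = 25 − 2 = 23.00.

23.00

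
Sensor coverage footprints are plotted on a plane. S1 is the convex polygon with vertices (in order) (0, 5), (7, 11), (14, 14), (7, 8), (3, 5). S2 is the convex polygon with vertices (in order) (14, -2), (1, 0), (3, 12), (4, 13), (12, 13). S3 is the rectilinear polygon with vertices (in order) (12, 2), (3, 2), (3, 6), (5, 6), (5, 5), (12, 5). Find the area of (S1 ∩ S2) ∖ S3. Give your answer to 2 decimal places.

22.30

|S1 ∩ S2| = 22.969.
|(S1 ∩ S2) ∩ S3| = 0.6667.
|(S1 ∩ S2) ∖ S3| = 22.969 − 0.6667 = 22.30.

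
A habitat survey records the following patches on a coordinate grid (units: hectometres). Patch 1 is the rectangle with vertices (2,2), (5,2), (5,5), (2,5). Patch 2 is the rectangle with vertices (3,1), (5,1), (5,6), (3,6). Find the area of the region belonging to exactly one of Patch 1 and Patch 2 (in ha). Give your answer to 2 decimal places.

|Patch 1∩Patch 2|: x∈[3,5], y∈[2,5] → 2·3 = 6.
|Patch 1 △ Patch 2| = |Patch 1| + |Patch 2| − 2·|Patch 1∩Patch 2| = 9 + 10 − 12 = 7.00.

7.00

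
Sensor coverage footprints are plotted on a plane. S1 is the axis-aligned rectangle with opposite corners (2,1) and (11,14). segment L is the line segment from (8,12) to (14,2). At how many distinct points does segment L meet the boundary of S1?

1

The segment meets the boundary at (11,7).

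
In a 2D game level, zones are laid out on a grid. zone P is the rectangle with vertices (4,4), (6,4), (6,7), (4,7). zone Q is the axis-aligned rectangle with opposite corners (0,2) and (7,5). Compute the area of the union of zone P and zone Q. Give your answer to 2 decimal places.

By inclusion–exclusion:
Individual areas: |zone P| = 6, |zone Q| = 21.
|zone P∩zone Q|: x∈[4,6], y∈[4,5] → 2·1 = 2.
|zone P ∪ zone Q| = 27 − 2 = 25.00.

25.00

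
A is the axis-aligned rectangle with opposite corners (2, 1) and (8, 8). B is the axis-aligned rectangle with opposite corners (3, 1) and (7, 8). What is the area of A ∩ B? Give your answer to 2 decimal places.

|A∩B|: x∈[3,7], y∈[1,8] → 4·7 = 28.

28.00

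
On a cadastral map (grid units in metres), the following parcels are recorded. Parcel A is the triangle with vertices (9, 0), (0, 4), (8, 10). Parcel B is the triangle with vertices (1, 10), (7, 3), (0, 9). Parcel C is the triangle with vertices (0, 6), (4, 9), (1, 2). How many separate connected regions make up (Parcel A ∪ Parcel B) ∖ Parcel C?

3

(Parcel A ∪ Parcel B) ∖ Parcel C splits into 3 disjoint pieces (area 0.1414, area 40.8298, area 3.0804).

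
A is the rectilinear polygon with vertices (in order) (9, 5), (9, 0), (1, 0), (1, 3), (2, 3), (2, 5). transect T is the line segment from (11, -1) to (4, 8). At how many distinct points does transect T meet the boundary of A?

2

The segment meets the boundary at (6.333,5), (9,1.571).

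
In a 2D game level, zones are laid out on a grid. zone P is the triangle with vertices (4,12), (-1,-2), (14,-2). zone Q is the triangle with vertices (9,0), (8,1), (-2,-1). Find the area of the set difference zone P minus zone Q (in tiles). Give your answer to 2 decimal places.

99.11

|zone P| = 105, |zone P∩zone Q| = 5.8882.
|zone P ∖ zone Q| = |zone P| − |zone P∩zone Q| = 105 − 5.8882 = 99.11.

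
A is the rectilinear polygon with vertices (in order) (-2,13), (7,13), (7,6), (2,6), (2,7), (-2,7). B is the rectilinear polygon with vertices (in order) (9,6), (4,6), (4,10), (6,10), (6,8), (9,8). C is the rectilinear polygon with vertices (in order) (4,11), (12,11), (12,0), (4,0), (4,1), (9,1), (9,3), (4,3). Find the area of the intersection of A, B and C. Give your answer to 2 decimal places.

The intersection is the polygon with vertices (4,6), (4,10), (6,10), (6,8), (7,8), (7,6).
By the shoelace formula its area is 10.00.

10.00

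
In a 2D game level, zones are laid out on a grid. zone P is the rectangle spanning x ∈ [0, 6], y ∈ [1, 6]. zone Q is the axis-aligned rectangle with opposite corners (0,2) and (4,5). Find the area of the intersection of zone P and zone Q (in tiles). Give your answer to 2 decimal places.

12.00

|zone P∩zone Q|: x∈[0,4], y∈[2,5] → 4·3 = 12.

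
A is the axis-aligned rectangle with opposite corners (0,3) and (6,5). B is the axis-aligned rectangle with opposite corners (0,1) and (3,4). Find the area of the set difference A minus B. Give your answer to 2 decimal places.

9.00

|A∩B|: x∈[0,3], y∈[3,4] → 3·1 = 3.
|A| = 12.
|A ∖ B| = |A| − |A∩B| = 12 − 3 = 9.00.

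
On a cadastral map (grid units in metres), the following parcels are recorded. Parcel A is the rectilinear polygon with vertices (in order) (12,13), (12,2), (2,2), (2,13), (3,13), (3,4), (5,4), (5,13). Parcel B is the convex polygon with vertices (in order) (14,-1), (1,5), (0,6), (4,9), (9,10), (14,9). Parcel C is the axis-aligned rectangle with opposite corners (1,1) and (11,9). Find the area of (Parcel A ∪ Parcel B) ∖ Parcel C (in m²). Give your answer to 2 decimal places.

61.71

|Parcel A ∪ Parcel B| = 129.0994.
|(Parcel A ∪ Parcel B) ∩ Parcel C| = 67.391.
|(Parcel A ∪ Parcel B) ∖ Parcel C| = 129.0994 − 67.391 = 61.71.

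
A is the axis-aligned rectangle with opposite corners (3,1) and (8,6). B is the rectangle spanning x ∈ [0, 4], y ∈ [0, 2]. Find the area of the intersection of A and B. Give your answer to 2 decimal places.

1.00

|A∩B|: x∈[3,4], y∈[1,2] → 1·1 = 1.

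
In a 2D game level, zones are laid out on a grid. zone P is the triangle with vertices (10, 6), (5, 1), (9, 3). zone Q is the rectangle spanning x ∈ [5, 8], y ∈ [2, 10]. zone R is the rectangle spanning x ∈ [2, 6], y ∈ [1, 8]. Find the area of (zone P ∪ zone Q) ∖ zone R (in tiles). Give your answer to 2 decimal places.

|zone P ∪ zone Q| = 27.25.
|(zone P ∪ zone Q) ∩ zone R| = 6.25.
|(zone P ∪ zone Q) ∖ zone R| = 27.25 − 6.25 = 21.00.

21.00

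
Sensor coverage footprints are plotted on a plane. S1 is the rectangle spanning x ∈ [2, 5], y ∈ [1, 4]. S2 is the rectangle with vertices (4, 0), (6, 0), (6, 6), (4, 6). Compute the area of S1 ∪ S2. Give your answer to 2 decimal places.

18.00

By inclusion–exclusion:
Individual areas: |S1| = 9, |S2| = 12.
|S1∩S2|: x∈[4,5], y∈[1,4] → 1·3 = 3.
|S1 ∪ S2| = 21 − 3 = 18.00.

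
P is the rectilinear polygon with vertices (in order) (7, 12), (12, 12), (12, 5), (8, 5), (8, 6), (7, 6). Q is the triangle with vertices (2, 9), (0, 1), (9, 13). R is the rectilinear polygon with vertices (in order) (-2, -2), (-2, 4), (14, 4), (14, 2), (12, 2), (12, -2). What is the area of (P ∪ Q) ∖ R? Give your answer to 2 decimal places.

|P ∪ Q| = 56.9762.
|(P ∪ Q) ∩ R| = 2.25.
|(P ∪ Q) ∖ R| = 56.9762 − 2.25 = 54.73.

54.73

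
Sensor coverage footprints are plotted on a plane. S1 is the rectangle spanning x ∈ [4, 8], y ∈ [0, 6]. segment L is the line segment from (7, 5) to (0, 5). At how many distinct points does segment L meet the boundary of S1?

1

The segment meets the boundary at (4,5).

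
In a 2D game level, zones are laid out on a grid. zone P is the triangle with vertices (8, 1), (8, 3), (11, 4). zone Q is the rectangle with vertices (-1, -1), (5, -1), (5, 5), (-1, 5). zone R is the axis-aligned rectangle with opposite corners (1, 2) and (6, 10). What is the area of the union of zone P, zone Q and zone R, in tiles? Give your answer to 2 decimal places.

By inclusion–exclusion:
Individual areas: |zone P| = 3, |zone Q| = 36, |zone R| = 40.
|zone P∩zone Q| = 0.
|zone P∩zone R| = 0.
|zone Q∩zone R|: x∈[1,5], y∈[2,5] → 4·3 = 12.
|zone P∩zone Q∩zone R| = 0.
|zone P ∪ zone Q ∪ zone R| = 79 − 12 + 0 = 67.00.

67.00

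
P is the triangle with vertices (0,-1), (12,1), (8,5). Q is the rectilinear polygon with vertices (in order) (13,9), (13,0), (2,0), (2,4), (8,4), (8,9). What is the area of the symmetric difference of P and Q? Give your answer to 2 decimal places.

47.33

|P| = 28, |Q| = 69, |P∩Q| = 24.8333.
|P △ Q| = |P| + |Q| − 2·|P∩Q| = 28 + 69 − 49.6667 = 47.33.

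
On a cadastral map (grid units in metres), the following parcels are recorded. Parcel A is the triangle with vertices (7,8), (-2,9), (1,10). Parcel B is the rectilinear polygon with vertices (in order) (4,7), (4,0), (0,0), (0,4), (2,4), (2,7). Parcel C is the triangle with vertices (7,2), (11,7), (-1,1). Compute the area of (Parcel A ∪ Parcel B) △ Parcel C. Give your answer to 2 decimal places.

37.00

|Parcel A ∪ Parcel B| = 28.
|(Parcel A ∪ Parcel B) ∩ Parcel C| = 4.5.
|(Parcel A ∪ Parcel B) △ Parcel C| = 28 + 18 − 9 = 37.00.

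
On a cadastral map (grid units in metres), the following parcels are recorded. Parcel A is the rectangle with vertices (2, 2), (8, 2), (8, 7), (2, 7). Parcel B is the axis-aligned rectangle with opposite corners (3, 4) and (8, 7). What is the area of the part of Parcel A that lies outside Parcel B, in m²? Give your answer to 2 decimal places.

15.00

|Parcel A∩Parcel B|: x∈[3,8], y∈[4,7] → 5·3 = 15.
|Parcel A| = 30.
|Parcel A ∖ Parcel B| = |Parcel A| − |Parcel A∩Parcel B| = 30 − 15 = 15.00.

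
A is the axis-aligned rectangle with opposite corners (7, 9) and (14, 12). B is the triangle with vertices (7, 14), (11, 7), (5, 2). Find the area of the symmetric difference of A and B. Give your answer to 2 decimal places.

|A| = 21, |B| = 31, |A∩B| = 6.
|A △ B| = |A| + |B| − 2·|A∩B| = 21 + 31 − 12 = 40.00.

40.00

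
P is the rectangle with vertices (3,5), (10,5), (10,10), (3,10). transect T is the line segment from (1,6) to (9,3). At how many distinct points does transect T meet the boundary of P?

2

The segment meets the boundary at (3.667,5), (3,5.25).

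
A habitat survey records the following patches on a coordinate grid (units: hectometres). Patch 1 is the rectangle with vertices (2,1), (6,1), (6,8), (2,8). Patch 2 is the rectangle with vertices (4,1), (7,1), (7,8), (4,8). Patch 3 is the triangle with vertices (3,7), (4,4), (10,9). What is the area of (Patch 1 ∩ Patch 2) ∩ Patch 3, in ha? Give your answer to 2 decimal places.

5.48

The region (Patch 1 ∩ Patch 2) ∩ Patch 3 is the polygon with vertices (4,7.286), (6,7.857), (6,5.667), (4,4).
By the shoelace formula its area is 5.48.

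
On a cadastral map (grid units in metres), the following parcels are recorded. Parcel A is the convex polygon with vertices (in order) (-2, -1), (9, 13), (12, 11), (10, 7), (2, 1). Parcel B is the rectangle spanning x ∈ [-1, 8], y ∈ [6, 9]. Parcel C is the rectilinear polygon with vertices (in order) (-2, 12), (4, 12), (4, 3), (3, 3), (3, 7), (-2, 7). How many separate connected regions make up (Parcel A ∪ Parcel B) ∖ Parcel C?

2

(Parcel A ∪ Parcel B) ∖ Parcel C splits into 2 disjoint pieces (area 4, area 51.1948).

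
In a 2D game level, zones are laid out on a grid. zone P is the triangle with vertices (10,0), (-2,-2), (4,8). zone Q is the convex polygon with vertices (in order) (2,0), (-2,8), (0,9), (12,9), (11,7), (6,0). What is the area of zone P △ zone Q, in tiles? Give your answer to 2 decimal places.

69.15

|zone P| = 54, |zone Q| = 83.5, |zone P∩zone Q| = 34.1729.
|zone P △ zone Q| = |zone P| + |zone Q| − 2·|zone P∩zone Q| = 54 + 83.5 − 68.3459 = 69.15.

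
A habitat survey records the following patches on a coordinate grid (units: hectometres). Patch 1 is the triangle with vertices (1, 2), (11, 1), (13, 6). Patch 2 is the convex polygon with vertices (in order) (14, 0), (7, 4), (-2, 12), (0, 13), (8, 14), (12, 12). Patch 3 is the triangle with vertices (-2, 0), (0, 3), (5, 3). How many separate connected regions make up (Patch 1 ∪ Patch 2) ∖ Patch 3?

(Patch 1 ∪ Patch 2) ∖ Patch 3 is a single connected region.

1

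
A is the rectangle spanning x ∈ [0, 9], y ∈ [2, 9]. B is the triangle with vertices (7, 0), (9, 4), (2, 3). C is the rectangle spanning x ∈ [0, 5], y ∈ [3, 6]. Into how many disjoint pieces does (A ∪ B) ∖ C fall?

(A ∪ B) ∖ C is a single connected region.

1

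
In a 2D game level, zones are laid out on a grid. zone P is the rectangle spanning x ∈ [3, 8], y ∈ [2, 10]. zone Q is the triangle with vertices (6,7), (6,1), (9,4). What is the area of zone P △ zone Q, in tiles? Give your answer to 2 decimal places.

|zone P| = 40, |zone Q| = 9, |zone P∩zone Q| = 7.5.
|zone P △ zone Q| = |zone P| + |zone Q| − 2·|zone P∩zone Q| = 40 + 9 − 15 = 34.00.

34.00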